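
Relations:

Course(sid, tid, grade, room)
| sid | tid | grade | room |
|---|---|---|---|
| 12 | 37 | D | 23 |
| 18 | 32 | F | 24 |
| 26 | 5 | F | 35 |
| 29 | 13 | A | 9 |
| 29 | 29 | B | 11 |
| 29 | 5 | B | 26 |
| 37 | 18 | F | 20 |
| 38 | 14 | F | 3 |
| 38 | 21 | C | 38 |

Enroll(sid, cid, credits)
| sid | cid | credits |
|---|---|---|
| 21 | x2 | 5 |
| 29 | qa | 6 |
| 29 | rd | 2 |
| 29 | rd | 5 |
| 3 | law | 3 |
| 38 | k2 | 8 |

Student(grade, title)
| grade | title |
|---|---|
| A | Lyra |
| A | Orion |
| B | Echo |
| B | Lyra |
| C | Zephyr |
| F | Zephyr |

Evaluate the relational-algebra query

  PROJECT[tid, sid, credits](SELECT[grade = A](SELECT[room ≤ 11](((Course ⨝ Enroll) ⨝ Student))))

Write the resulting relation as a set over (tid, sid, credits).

{(13, 29, 2), (13, 29, 5), (13, 29, 6)}

Natural join on sid: {(29, 13, A, 9, qa, 6), (29, 13, A, 9, rd, 2), (29, 13, A, 9, rd, 5), (29, 29, B, 11, qa, 6), (29, 29, B, 11, rd, 2), (29, 29, B, 11, rd, 5), (29, 5, B, 26, qa, 6), (29, 5, B, 26, rd, 2), (29, 5, B, 26, rd, 5), (38, 14, F, 3, k2, 8), (38, 21, C, 38, k2, 8)}
Natural join on grade: {(29, 13, A, 9, qa, 6, Lyra), (29, 13, A, 9, qa, 6, Orion), (29, 13, A, 9, rd, 2, Lyra), (29, 13, A, 9, rd, 2, Orion), (29, 13, A, 9, rd, 5, Lyra), (29, 13, A, 9, rd, 5, Orion), (29, 29, B, 11, qa, 6, Echo), (29, 29, B, 11, qa, 6, Lyra), (29, 29, B, 11, rd, 2, Echo), (29, 29, B, 11, rd, 2, Lyra), (29, 29, B, 11, rd, 5, Echo), (29, 29, B, 11, rd, 5, Lyra), (29, 5, B, 26, qa, 6, Echo), (29, 5, B, 26, qa, 6, Lyra), (29, 5, B, 26, rd, 2, Echo), (29, 5, B, 26, rd, 2, Lyra), (29, 5, B, 26, rd, 5, Echo), (29, 5, B, 26, rd, 5, Lyra), (38, 14, F, 3, k2, 8, Zephyr), (38, 21, C, 38, k2, 8, Zephyr)}
Selection room ≤ 11: {(29, 13, A, 9, qa, 6, Lyra), (29, 13, A, 9, qa, 6, Orion), (29, 13, A, 9, rd, 2, Lyra), (29, 13, A, 9, rd, 2, Orion), (29, 13, A, 9, rd, 5, Lyra), (29, 13, A, 9, rd, 5, Orion), (29, 29, B, 11, qa, 6, Echo), (29, 29, B, 11, qa, 6, Lyra), (29, 29, B, 11, rd, 2, Echo), (29, 29, B, 11, rd, 2, Lyra), (29, 29, B, 11, rd, 5, Echo), (29, 29, B, 11, rd, 5, Lyra), (38, 14, F, 3, k2, 8, Zephyr)}
Selection grade = A: {(29, 13, A, 9, qa, 6, Lyra), (29, 13, A, 9, qa, 6, Orion), (29, 13, A, 9, rd, 2, Lyra), (29, 13, A, 9, rd, 2, Orion), (29, 13, A, 9, rd, 5, Lyra), (29, 13, A, 9, rd, 5, Orion)}
π_{tid, sid, credits} gives {(13, 29, 2), (13, 29, 5), (13, 29, 6)} (3 duplicate(s) eliminated).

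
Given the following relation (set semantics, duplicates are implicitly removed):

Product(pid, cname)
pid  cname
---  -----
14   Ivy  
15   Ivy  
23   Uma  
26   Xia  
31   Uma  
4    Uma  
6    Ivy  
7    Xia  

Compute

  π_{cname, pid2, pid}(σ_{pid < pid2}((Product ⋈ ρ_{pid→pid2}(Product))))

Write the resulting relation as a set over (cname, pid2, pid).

{(Ivy, 14, 6), (Ivy, 15, 14), (Ivy, 15, 6), (Uma, 23, 4), (Uma, 31, 23), (Uma, 31, 4), (Xia, 26, 7)}

ρ[pid→pid2]: schema becomes (pid2, cname); tuples unchanged.
Product ⋈ ρ_{pid→pid2}(Product) (natural join on cname): {(14, Ivy, 14), (14, Ivy, 15), (14, Ivy, 6), (15, Ivy, 14), (15, Ivy, 15), (15, Ivy, 6), (23, Uma, 23), (23, Uma, 31), (23, Uma, 4), (26, Xia, 26), (26, Xia, 7), (31, Uma, 23), (31, Uma, 31), (31, Uma, 4), (4, Uma, 23), (4, Uma, 31), (4, Uma, 4), (6, Ivy, 14), (6, Ivy, 15), (6, Ivy, 6), (7, Xia, 26), (7, Xia, 7)}
Apply σ_{pid < pid2}; surviving tuples: {(14, Ivy, 15), (23, Uma, 31), (4, Uma, 23), (4, Uma, 31), (6, Ivy, 14), (6, Ivy, 15), (7, Xia, 26)}
Keep only column(s) cname, pid2, pid: {(Ivy, 14, 6), (Ivy, 15, 14), (Ivy, 15, 6), (Uma, 23, 4), (Uma, 31, 23), (Uma, 31, 4), (Xia, 26, 7)}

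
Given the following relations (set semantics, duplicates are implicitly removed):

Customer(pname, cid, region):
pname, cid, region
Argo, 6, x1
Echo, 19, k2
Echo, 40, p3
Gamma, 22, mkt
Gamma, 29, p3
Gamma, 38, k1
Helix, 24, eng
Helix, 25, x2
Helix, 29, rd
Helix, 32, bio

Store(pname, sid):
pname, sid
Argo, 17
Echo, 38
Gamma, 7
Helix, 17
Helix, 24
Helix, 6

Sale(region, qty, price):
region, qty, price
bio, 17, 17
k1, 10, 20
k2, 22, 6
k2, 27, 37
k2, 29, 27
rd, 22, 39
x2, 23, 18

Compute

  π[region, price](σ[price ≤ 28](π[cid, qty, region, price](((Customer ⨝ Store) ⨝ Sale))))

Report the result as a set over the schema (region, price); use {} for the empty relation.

{(bio, 17), (k1, 20), (k2, 27), (k2, 6), (x2, 18)}

Natural join on pname: {(Argo, 6, x1, 17), (Echo, 19, k2, 38), (Echo, 40, p3, 38), (Gamma, 22, mkt, 7), (Gamma, 29, p3, 7), (Gamma, 38, k1, 7), (Helix, 24, eng, 17), (Helix, 24, eng, 24), (Helix, 24, eng, 6), (Helix, 25, x2, 17), (Helix, 25, x2, 24), (Helix, 25, x2, 6), (Helix, 29, rd, 17), (Helix, 29, rd, 24), (Helix, 29, rd, 6), (Helix, 32, bio, 17), (Helix, 32, bio, 24), (Helix, 32, bio, 6)}
Natural join on region: {(Echo, 19, k2, 38, 22, 6), (Echo, 19, k2, 38, 27, 37), (Echo, 19, k2, 38, 29, 27), (Gamma, 38, k1, 7, 10, 20), (Helix, 25, x2, 17, 23, 18), (Helix, 25, x2, 24, 23, 18), (Helix, 25, x2, 6, 23, 18), (Helix, 29, rd, 17, 22, 39), (Helix, 29, rd, 24, 22, 39), (Helix, 29, rd, 6, 22, 39), (Helix, 32, bio, 17, 17, 17), (Helix, 32, bio, 24, 17, 17), (Helix, 32, bio, 6, 17, 17)}
π_{cid, qty, region, price} gives {(19, 22, k2, 6), (19, 27, k2, 37), (19, 29, k2, 27), (25, 23, x2, 18), (29, 22, rd, 39), (32, 17, bio, 17), (38, 10, k1, 20)} (6 duplicate(s) eliminated).
Apply σ_{price ≤ 28}; surviving tuples: {(19, 22, k2, 6), (19, 29, k2, 27), (25, 23, x2, 18), (32, 17, bio, 17), (38, 10, k1, 20)}
π_{region, price} gives {(bio, 17), (k1, 20), (k2, 27), (k2, 6), (x2, 18)}.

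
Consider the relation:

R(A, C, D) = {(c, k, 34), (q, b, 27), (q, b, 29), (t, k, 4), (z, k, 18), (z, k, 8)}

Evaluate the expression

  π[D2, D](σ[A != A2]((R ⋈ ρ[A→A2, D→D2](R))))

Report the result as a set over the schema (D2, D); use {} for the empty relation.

{(18, 34), (18, 4), (34, 18), (34, 4), (34, 8), (4, 18), (4, 34), (4, 8), (8, 34), (8, 4)}

ρ[A→A2, D→D2]: schema becomes (A2, C, D2); tuples unchanged.
R ⋈ ρ[A→A2, D→D2](R) (natural join on C): {(c, k, 34, c, 34), (c, k, 34, t, 4), (c, k, 34, z, 18), (c, k, 34, z, 8), (q, b, 27, q, 27), (q, b, 27, q, 29), (q, b, 29, q, 27), (q, b, 29, q, 29), (t, k, 4, c, 34), (t, k, 4, t, 4), (t, k, 4, z, 18), (t, k, 4, z, 8), (z, k, 18, c, 34), (z, k, 18, t, 4), (z, k, 18, z, 18), (z, k, 18, z, 8), (z, k, 8, c, 34), (z, k, 8, t, 4), (z, k, 8, z, 18), (z, k, 8, z, 8)}
σ[A != A2]: keep tuples satisfying A != A2 → {(c, k, 34, t, 4), (c, k, 34, z, 18), (c, k, 34, z, 8), (t, k, 4, c, 34), (t, k, 4, z, 18), (t, k, 4, z, 8), (z, k, 18, c, 34), (z, k, 18, t, 4), (z, k, 8, c, 34), (z, k, 8, t, 4)}
π[D2, D]: project onto (D2, D) → {(18, 34), (18, 4), (34, 18), (34, 4), (34, 8), (4, 18), (4, 34), (4, 8), (8, 34), (8, 4)}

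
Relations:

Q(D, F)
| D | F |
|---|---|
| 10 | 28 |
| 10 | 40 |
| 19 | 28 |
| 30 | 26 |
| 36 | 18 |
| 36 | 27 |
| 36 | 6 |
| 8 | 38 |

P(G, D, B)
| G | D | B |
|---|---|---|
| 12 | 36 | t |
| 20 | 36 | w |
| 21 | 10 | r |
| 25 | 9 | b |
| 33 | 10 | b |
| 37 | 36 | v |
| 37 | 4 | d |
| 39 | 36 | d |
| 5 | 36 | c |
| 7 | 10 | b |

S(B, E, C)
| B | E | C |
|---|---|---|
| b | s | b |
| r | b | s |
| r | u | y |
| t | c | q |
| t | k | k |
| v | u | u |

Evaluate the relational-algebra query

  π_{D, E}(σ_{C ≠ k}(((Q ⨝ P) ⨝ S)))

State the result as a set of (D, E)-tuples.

Joining Q and P on D yields {(10, 28, 21, r), (10, 28, 33, b), (10, 28, 7, b), (10, 40, 21, r), (10, 40, 33, b), (10, 40, 7, b), (36, 18, 12, t), (36, 18, 20, w), (36, 18, 37, v), (36, 18, 39, d), (36, 18, 5, c), (36, 27, 12, t), (36, 27, 20, w), (36, 27, 37, v), (36, 27, 39, d), (36, 27, 5, c), (36, 6, 12, t), (36, 6, 20, w), (36, 6, 37, v), (36, 6, 39, d), (36, 6, 5, c)}.
Joining (Q ⨝ P) and S on B yields {(10, 28, 21, r, b, s), (10, 28, 21, r, u, y), (10, 28, 33, b, s, b), (10, 28, 7, b, s, b), (10, 40, 21, r, b, s), (10, 40, 21, r, u, y), (10, 40, 33, b, s, b), (10, 40, 7, b, s, b), (36, 18, 12, t, c, q), (36, 18, 12, t, k, k), (36, 18, 37, v, u, u), (36, 27, 12, t, c, q), (36, 27, 12, t, k, k), (36, 27, 37, v, u, u), (36, 6, 12, t, c, q), (36, 6, 12, t, k, k), (36, 6, 37, v, u, u)}.
Selection C ≠ k: {(10, 28, 21, r, b, s), (10, 28, 21, r, u, y), (10, 28, 33, b, s, b), (10, 28, 7, b, s, b), (10, 40, 21, r, b, s), (10, 40, 21, r, u, y), (10, 40, 33, b, s, b), (10, 40, 7, b, s, b), (36, 18, 12, t, c, q), (36, 18, 37, v, u, u), (36, 27, 12, t, c, q), (36, 27, 37, v, u, u), (36, 6, 12, t, c, q), (36, 6, 37, v, u, u)}
π[D, E]: project onto (D, E) (9 duplicate(s) eliminated) → {(10, b), (10, s), (10, u), (36, c), (36, u)}

{(10, b), (10, s), (10, u), (36, c), (36, u)}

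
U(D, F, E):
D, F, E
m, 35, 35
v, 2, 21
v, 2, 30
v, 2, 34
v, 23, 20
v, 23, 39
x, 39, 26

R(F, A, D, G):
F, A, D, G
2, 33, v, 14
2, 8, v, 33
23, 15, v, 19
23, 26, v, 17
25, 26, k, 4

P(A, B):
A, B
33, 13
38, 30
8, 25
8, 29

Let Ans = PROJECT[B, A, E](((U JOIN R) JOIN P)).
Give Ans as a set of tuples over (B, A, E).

Natural join on D, F: {(v, 2, 21, 33, 14), (v, 2, 21, 8, 33), (v, 2, 30, 33, 14), (v, 2, 30, 8, 33), (v, 2, 34, 33, 14), (v, 2, 34, 8, 33), (v, 23, 20, 15, 19), (v, 23, 20, 26, 17), (v, 23, 39, 15, 19), (v, 23, 39, 26, 17)}
Natural join on A: {(v, 2, 21, 33, 14, 13), (v, 2, 21, 8, 33, 25), (v, 2, 21, 8, 33, 29), (v, 2, 30, 33, 14, 13), (v, 2, 30, 8, 33, 25), (v, 2, 30, 8, 33, 29), (v, 2, 34, 33, 14, 13), (v, 2, 34, 8, 33, 25), (v, 2, 34, 8, 33, 29)}
Keep only column(s) B, A, E: {(13, 33, 21), (13, 33, 30), (13, 33, 34), (25, 8, 21), (25, 8, 30), (25, 8, 34), (29, 8, 21), (29, 8, 30), (29, 8, 34)}

{(13, 33, 21), (13, 33, 30), (13, 33, 34), (25, 8, 21), (25, 8, 30), (25, 8, 34), (29, 8, 21), (29, 8, 30), (29, 8, 34)}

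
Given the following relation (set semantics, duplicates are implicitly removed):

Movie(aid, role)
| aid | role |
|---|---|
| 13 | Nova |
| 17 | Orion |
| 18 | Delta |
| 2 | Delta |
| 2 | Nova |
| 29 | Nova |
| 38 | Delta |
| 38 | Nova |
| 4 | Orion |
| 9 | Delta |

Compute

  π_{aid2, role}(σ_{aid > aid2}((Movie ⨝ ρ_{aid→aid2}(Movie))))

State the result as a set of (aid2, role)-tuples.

ρ[aid→aid2]: schema becomes (aid2, role); tuples unchanged.
Natural join on role: {(13, Nova, 13), (13, Nova, 2), (13, Nova, 29), (13, Nova, 38), (17, Orion, 17), (17, Orion, 4), (18, Delta, 18), (18, Delta, 2), (18, Delta, 38), (18, Delta, 9), (2, Delta, 18), (2, Delta, 2), (2, Delta, 38), (2, Delta, 9), (2, Nova, 13), (2, Nova, 2), (2, Nova, 29), (2, Nova, 38), (29, Nova, 13), (29, Nova, 2), (29, Nova, 29), (29, Nova, 38), (38, Delta, 18), (38, Delta, 2), (38, Delta, 38), (38, Delta, 9), (38, Nova, 13), (38, Nova, 2), (38, Nova, 29), (38, Nova, 38), (4, Orion, 17), (4, Orion, 4), (9, Delta, 18), (9, Delta, 2), (9, Delta, 38), (9, Delta, 9)}
Filtering on aid > aid2 leaves {(13, Nova, 2), (17, Orion, 4), (18, Delta, 2), (18, Delta, 9), (29, Nova, 13), (29, Nova, 2), (38, Delta, 18), (38, Delta, 2), (38, Delta, 9), (38, Nova, 13), (38, Nova, 2), (38, Nova, 29), (9, Delta, 2)}.
Projecting to aid2, role (6 duplicate(s) eliminated): {(13, Nova), (18, Delta), (2, Delta), (2, Nova), (29, Nova), (4, Orion), (9, Delta)}

{(13, Nova), (18, Delta), (2, Delta), (2, Nova), (29, Nova), (4, Orion), (9, Delta)}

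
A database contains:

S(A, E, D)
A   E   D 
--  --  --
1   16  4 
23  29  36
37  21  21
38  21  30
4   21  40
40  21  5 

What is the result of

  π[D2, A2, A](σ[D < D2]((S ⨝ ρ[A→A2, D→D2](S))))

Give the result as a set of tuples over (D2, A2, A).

{(21, 37, 40), (30, 38, 37), (30, 38, 40), (40, 4, 37), (40, 4, 38), (40, 4, 40)}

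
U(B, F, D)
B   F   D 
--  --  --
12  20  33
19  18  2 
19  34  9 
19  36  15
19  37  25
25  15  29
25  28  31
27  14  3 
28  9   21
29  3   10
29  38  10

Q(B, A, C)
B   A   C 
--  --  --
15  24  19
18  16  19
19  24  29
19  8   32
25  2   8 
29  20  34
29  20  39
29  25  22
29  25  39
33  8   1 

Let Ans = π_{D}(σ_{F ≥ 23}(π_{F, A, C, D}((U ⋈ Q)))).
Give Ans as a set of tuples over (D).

Joining U and Q on B yields {(19, 18, 2, 24, 29), (19, 18, 2, 8, 32), (19, 34, 9, 24, 29), (19, 34, 9, 8, 32), (19, 36, 15, 24, 29), (19, 36, 15, 8, 32), (19, 37, 25, 24, 29), (19, 37, 25, 8, 32), (25, 15, 29, 2, 8), (25, 28, 31, 2, 8), (29, 3, 10, 20, 34), (29, 3, 10, 20, 39), (29, 3, 10, 25, 22), (29, 3, 10, 25, 39), (29, 38, 10, 20, 34), (29, 38, 10, 20, 39), (29, 38, 10, 25, 22), (29, 38, 10, 25, 39)}.
Keep only column(s) F, A, C, D: {(15, 2, 8, 29), (18, 24, 29, 2), (18, 8, 32, 2), (28, 2, 8, 31), (3, 20, 34, 10), (3, 20, 39, 10), (3, 25, 22, 10), (3, 25, 39, 10), (34, 24, 29, 9), (34, 8, 32, 9), (36, 24, 29, 15), (36, 8, 32, 15), (37, 24, 29, 25), (37, 8, 32, 25), (38, 20, 34, 10), (38, 20, 39, 10), (38, 25, 22, 10), (38, 25, 39, 10)}
Selection F ≥ 23: {(28, 2, 8, 31), (34, 24, 29, 9), (34, 8, 32, 9), (36, 24, 29, 15), (36, 8, 32, 15), (37, 24, 29, 25), (37, 8, 32, 25), (38, 20, 34, 10), (38, 20, 39, 10), (38, 25, 22, 10), (38, 25, 39, 10)}
Keep only column(s) D (6 duplicate(s) eliminated): {10, 15, 25, 31, 9}

{10, 15, 25, 31, 9}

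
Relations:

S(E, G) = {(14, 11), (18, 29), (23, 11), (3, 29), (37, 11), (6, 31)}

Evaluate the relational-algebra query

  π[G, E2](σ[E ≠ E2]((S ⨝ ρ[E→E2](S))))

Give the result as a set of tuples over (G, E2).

{(11, 14), (11, 23), (11, 37), (29, 18), (29, 3)}

ρ[E→E2]: schema becomes (E2, G); tuples unchanged.
Joining S and ρ[E→E2](S) on G yields {(14, 11, 14), (14, 11, 23), (14, 11, 37), (18, 29, 18), (18, 29, 3), (23, 11, 14), (23, 11, 23), (23, 11, 37), (3, 29, 18), (3, 29, 3), (37, 11, 14), (37, 11, 23), (37, 11, 37), (6, 31, 6)}.
σ[E ≠ E2]: keep tuples satisfying E ≠ E2 → {(14, 11, 23), (14, 11, 37), (18, 29, 3), (23, 11, 14), (23, 11, 37), (3, 29, 18), (37, 11, 14), (37, 11, 23)}
π[G, E2]: project onto (G, E2) (3 duplicate(s) eliminated) → {(11, 14), (11, 23), (11, 37), (29, 18), (29, 3)}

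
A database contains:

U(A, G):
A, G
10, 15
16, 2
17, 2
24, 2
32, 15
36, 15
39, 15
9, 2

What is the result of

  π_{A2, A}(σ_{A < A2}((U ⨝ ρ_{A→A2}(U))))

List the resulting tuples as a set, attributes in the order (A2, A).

ρ[A→A2]: schema becomes (A2, G); tuples unchanged.
Joining U and ρ_{A→A2}(U) on G yields {(10, 15, 10), (10, 15, 32), (10, 15, 36), (10, 15, 39), (16, 2, 16), (16, 2, 17), (16, 2, 24), (16, 2, 9), (17, 2, 16), (17, 2, 17), (17, 2, 24), (17, 2, 9), (24, 2, 16), (24, 2, 17), (24, 2, 24), (24, 2, 9), (32, 15, 10), (32, 15, 32), (32, 15, 36), (32, 15, 39), (36, 15, 10), (36, 15, 32), (36, 15, 36), (36, 15, 39), (39, 15, 10), (39, 15, 32), (39, 15, 36), (39, 15, 39), (9, 2, 16), (9, 2, 17), (9, 2, 24), (9, 2, 9)}.
Filtering on A < A2 leaves {(10, 15, 32), (10, 15, 36), (10, 15, 39), (16, 2, 17), (16, 2, 24), (17, 2, 24), (32, 15, 36), (32, 15, 39), (36, 15, 39), (9, 2, 16), (9, 2, 17), (9, 2, 24)}.
Keep only column(s) A2, A: {(16, 9), (17, 16), (17, 9), (24, 16), (24, 17), (24, 9), (32, 10), (36, 10), (36, 32), (39, 10), (39, 32), (39, 36)}

{(16, 9), (17, 16), (17, 9), (24, 16), (24, 17), (24, 9), (32, 10), (36, 10), (36, 32), (39, 10), (39, 32), (39, 36)}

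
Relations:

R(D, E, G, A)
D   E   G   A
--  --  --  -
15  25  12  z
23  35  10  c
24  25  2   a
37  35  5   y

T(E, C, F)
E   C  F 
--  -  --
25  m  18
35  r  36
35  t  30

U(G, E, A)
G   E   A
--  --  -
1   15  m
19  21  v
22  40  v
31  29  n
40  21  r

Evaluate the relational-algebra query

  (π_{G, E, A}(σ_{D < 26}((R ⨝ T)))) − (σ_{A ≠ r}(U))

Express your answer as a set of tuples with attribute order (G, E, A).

{(10, 35, c), (12, 25, z), (2, 25, a)}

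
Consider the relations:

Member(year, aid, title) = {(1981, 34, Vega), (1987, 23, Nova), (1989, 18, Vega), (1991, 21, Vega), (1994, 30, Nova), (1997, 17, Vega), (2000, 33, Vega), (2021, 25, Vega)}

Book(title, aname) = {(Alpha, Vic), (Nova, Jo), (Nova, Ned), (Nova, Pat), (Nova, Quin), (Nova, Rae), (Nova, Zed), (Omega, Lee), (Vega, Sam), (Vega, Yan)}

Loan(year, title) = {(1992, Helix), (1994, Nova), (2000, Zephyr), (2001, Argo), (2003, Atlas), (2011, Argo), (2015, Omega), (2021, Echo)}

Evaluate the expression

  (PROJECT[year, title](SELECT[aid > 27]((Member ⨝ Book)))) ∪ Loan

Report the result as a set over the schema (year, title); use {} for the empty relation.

Natural join on title: {(1981, 34, Vega, Sam), (1981, 34, Vega, Yan), (1987, 23, Nova, Jo), (1987, 23, Nova, Ned), (1987, 23, Nova, Pat), (1987, 23, Nova, Quin), (1987, 23, Nova, Rae), (1987, 23, Nova, Zed), (1989, 18, Vega, Sam), (1989, 18, Vega, Yan), (1991, 21, Vega, Sam), (1991, 21, Vega, Yan), (1994, 30, Nova, Jo), (1994, 30, Nova, Ned), (1994, 30, Nova, Pat), (1994, 30, Nova, Quin), (1994, 30, Nova, Rae), (1994, 30, Nova, Zed), (1997, 17, Vega, Sam), (1997, 17, Vega, Yan), (2000, 33, Vega, Sam), (2000, 33, Vega, Yan), (2021, 25, Vega, Sam), (2021, 25, Vega, Yan)}
Apply σ_{aid > 27}; surviving tuples: {(1981, 34, Vega, Sam), (1981, 34, Vega, Yan), (1994, 30, Nova, Jo), (1994, 30, Nova, Ned), (1994, 30, Nova, Pat), (1994, 30, Nova, Quin), (1994, 30, Nova, Rae), (1994, 30, Nova, Zed), (2000, 33, Vega, Sam), (2000, 33, Vega, Yan)}
π[year, title]: project onto (year, title) (7 duplicate(s) eliminated) → {(1981, Vega), (1994, Nova), (2000, Vega)}
Taking the union: {(1981, Vega), (1992, Helix), (1994, Nova), (2000, Vega), (2000, Zephyr), (2001, Argo), (2003, Atlas), (2011, Argo), (2015, Omega), (2021, Echo)}

{(1981, Vega), (1992, Helix), (1994, Nova), (2000, Vega), (2000, Zephyr), (2001, Argo), (2003, Atlas), (2011, Argo), (2015, Omega), (2021, Echo)}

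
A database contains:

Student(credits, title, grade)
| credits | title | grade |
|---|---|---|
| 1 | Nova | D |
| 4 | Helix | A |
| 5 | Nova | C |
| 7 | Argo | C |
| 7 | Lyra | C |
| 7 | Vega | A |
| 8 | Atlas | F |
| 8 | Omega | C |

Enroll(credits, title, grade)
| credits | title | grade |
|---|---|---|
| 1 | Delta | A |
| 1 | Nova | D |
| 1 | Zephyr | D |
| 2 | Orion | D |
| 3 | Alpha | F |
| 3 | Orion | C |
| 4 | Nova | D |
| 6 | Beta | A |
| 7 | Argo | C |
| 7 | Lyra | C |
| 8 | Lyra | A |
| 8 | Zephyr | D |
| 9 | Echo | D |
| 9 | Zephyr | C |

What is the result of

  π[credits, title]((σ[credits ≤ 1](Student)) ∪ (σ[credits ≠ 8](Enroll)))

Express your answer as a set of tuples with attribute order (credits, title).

{(1, Delta), (1, Nova), (1, Zephyr), (2, Orion), (3, Alpha), (3, Orion), (4, Nova), (6, Beta), (7, Argo), (7, Lyra), (9, Echo), (9, Zephyr)}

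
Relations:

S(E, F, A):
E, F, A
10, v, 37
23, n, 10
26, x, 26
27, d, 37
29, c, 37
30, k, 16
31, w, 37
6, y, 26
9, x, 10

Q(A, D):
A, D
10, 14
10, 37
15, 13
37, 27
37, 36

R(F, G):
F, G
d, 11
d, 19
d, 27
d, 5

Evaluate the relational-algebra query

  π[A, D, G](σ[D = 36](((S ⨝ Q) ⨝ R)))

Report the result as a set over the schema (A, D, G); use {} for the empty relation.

S ⋈ Q (natural join on A): {(10, v, 37, 27), (10, v, 37, 36), (23, n, 10, 14), (23, n, 10, 37), (27, d, 37, 27), (27, d, 37, 36), (29, c, 37, 27), (29, c, 37, 36), (31, w, 37, 27), (31, w, 37, 36), (9, x, 10, 14), (9, x, 10, 37)}
(S ⨝ Q) ⋈ R (natural join on F): {(27, d, 37, 27, 11), (27, d, 37, 27, 19), (27, d, 37, 27, 27), (27, d, 37, 27, 5), (27, d, 37, 36, 11), (27, d, 37, 36, 19), (27, d, 37, 36, 27), (27, d, 37, 36, 5)}
Apply σ_{D = 36}; surviving tuples: {(27, d, 37, 36, 11), (27, d, 37, 36, 19), (27, d, 37, 36, 27), (27, d, 37, 36, 5)}
π_{A, D, G} gives {(37, 36, 11), (37, 36, 19), (37, 36, 27), (37, 36, 5)}.

{(37, 36, 11), (37, 36, 19), (37, 36, 27), (37, 36, 5)}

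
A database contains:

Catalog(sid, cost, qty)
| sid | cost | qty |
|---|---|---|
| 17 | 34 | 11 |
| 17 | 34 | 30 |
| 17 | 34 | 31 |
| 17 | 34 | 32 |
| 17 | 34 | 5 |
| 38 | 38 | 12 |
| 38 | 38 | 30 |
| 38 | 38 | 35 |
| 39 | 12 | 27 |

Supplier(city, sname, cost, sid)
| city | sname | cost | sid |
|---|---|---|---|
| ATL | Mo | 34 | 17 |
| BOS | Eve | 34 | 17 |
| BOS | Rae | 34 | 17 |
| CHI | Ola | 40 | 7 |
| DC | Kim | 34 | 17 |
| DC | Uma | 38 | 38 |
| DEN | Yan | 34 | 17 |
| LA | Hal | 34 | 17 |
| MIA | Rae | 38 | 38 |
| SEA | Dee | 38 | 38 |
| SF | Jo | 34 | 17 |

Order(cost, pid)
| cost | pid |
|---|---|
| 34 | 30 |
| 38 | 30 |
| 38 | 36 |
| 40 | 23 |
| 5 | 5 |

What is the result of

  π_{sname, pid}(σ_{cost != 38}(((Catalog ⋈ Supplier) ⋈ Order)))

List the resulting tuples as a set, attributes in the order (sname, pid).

{(Eve, 30), (Hal, 30), (Jo, 30), (Kim, 30), (Mo, 30), (Rae, 30), (Yan, 30)}

Natural join on sid, cost: {(17, 34, 11, ATL, Mo), (17, 34, 11, BOS, Eve), (17, 34, 11, BOS, Rae), (17, 34, 11, DC, Kim), (17, 34, 11, DEN, Yan), (17, 34, 11, LA, Hal), (17, 34, 11, SF, Jo), (17, 34, 30, ATL, Mo), (17, 34, 30, BOS, Eve), (17, 34, 30, BOS, Rae), (17, 34, 30, DC, Kim), (17, 34, 30, DEN, Yan), (17, 34, 30, LA, Hal), (17, 34, 30, SF, Jo), (17, 34, 31, ATL, Mo), (17, 34, 31, BOS, Eve), (17, 34, 31, BOS, Rae), (17, 34, 31, DC, Kim), (17, 34, 31, DEN, Yan), (17, 34, 31, LA, Hal), (17, 34, 31, SF, Jo), (17, 34, 32, ATL, Mo), (17, 34, 32, BOS, Eve), (17, 34, 32, BOS, Rae), (17, 34, 32, DC, Kim), (17, 34, 32, DEN, Yan), (17, 34, 32, LA, Hal), (17, 34, 32, SF, Jo), (17, 34, 5, ATL, Mo), (17, 34, 5, BOS, Eve), (17, 34, 5, BOS, Rae), (17, 34, 5, DC, Kim), (17, 34, 5, DEN, Yan), (17, 34, 5, LA, Hal), (17, 34, 5, SF, Jo), (38, 38, 12, DC, Uma), (38, 38, 12, MIA, Rae), (38, 38, 12, SEA, Dee), (38, 38, 30, DC, Uma), (38, 38, 30, MIA, Rae), (38, 38, 30, SEA, Dee), (38, 38, 35, DC, Uma), (38, 38, 35, MIA, Rae), (38, 38, 35, SEA, Dee)}
Natural join on cost: {(17, 34, 11, ATL, Mo, 30), (17, 34, 11, BOS, Eve, 30), (17, 34, 11, BOS, Rae, 30), (17, 34, 11, DC, Kim, 30), (17, 34, 11, DEN, Yan, 30), (17, 34, 11, LA, Hal, 30), (17, 34, 11, SF, Jo, 30), (17, 34, 30, ATL, Mo, 30), (17, 34, 30, BOS, Eve, 30), (17, 34, 30, BOS, Rae, 30), (17, 34, 30, DC, Kim, 30), (17, 34, 30, DEN, Yan, 30), (17, 34, 30, LA, Hal, 30), (17, 34, 30, SF, Jo, 30), (17, 34, 31, ATL, Mo, 30), (17, 34, 31, BOS, Eve, 30), (17, 34, 31, BOS, Rae, 30), (17, 34, 31, DC, Kim, 30), (17, 34, 31, DEN, Yan, 30), (17, 34, 31, LA, Hal, 30), (17, 34, 31, SF, Jo, 30), (17, 34, 32, ATL, Mo, 30), (17, 34, 32, BOS, Eve, 30), (17, 34, 32, BOS, Rae, 30), (17, 34, 32, DC, Kim, 30), (17, 34, 32, DEN, Yan, 30), (17, 34, 32, LA, Hal, 30), (17, 34, 32, SF, Jo, 30), (17, 34, 5, ATL, Mo, 30), (17, 34, 5, BOS, Eve, 30), (17, 34, 5, BOS, Rae, 30), (17, 34, 5, DC, Kim, 30), (17, 34, 5, DEN, Yan, 30), (17, 34, 5, LA, Hal, 30), (17, 34, 5, SF, Jo, 30), (38, 38, 12, DC, Uma, 30), (38, 38, 12, DC, Uma, 36), (38, 38, 12, MIA, Rae, 30), (38, 38, 12, MIA, Rae, 36), (38, 38, 12, SEA, Dee, 30), (38, 38, 12, SEA, Dee, 36), (38, 38, 30, DC, Uma, 30), (38, 38, 30, DC, Uma, 36), (38, 38, 30, MIA, Rae, 30), (38, 38, 30, MIA, Rae, 36), (38, 38, 30, SEA, Dee, 30), (38, 38, 30, SEA, Dee, 36), (38, 38, 35, DC, Uma, 30), (38, 38, 35, DC, Uma, 36), (38, 38, 35, MIA, Rae, 30), (38, 38, 35, MIA, Rae, 36), (38, 38, 35, SEA, Dee, 30), (38, 38, 35, SEA, Dee, 36)}
σ[cost != 38]: keep tuples satisfying cost != 38 → {(17, 34, 11, ATL, Mo, 30), (17, 34, 11, BOS, Eve, 30), (17, 34, 11, BOS, Rae, 30), (17, 34, 11, DC, Kim, 30), (17, 34, 11, DEN, Yan, 30), (17, 34, 11, LA, Hal, 30), (17, 34, 11, SF, Jo, 30), (17, 34, 30, ATL, Mo, 30), (17, 34, 30, BOS, Eve, 30), (17, 34, 30, BOS, Rae, 30), (17, 34, 30, DC, Kim, 30), (17, 34, 30, DEN, Yan, 30), (17, 34, 30, LA, Hal, 30), (17, 34, 30, SF, Jo, 30), (17, 34, 31, ATL, Mo, 30), (17, 34, 31, BOS, Eve, 30), (17, 34, 31, BOS, Rae, 30), (17, 34, 31, DC, Kim, 30), (17, 34, 31, DEN, Yan, 30), (17, 34, 31, LA, Hal, 30), (17, 34, 31, SF, Jo, 30), (17, 34, 32, ATL, Mo, 30), (17, 34, 32, BOS, Eve, 30), (17, 34, 32, BOS, Rae, 30), (17, 34, 32, DC, Kim, 30), (17, 34, 32, DEN, Yan, 30), (17, 34, 32, LA, Hal, 30), (17, 34, 32, SF, Jo, 30), (17, 34, 5, ATL, Mo, 30), (17, 34, 5, BOS, Eve, 30), (17, 34, 5, BOS, Rae, 30), (17, 34, 5, DC, Kim, 30), (17, 34, 5, DEN, Yan, 30), (17, 34, 5, LA, Hal, 30), (17, 34, 5, SF, Jo, 30)}
π[sname, pid]: project onto (sname, pid) (28 duplicate(s) eliminated) → {(Eve, 30), (Hal, 30), (Jo, 30), (Kim, 30), (Mo, 30), (Rae, 30), (Yan, 30)}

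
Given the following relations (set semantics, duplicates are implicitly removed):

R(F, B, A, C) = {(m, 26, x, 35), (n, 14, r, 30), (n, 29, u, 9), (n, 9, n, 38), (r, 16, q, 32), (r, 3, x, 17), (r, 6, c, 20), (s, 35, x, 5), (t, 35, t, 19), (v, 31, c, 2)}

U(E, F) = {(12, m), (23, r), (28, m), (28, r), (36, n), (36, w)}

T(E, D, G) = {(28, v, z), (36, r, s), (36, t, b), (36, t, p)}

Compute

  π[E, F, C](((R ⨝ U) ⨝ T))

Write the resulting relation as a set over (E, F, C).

Natural join on F: {(m, 26, x, 35, 12), (m, 26, x, 35, 28), (n, 14, r, 30, 36), (n, 29, u, 9, 36), (n, 9, n, 38, 36), (r, 16, q, 32, 23), (r, 16, q, 32, 28), (r, 3, x, 17, 23), (r, 3, x, 17, 28), (r, 6, c, 20, 23), (r, 6, c, 20, 28)}
Natural join on E: {(m, 26, x, 35, 28, v, z), (n, 14, r, 30, 36, r, s), (n, 14, r, 30, 36, t, b), (n, 14, r, 30, 36, t, p), (n, 29, u, 9, 36, r, s), (n, 29, u, 9, 36, t, b), (n, 29, u, 9, 36, t, p), (n, 9, n, 38, 36, r, s), (n, 9, n, 38, 36, t, b), (n, 9, n, 38, 36, t, p), (r, 16, q, 32, 28, v, z), (r, 3, x, 17, 28, v, z), (r, 6, c, 20, 28, v, z)}
Projecting to E, F, C (6 duplicate(s) eliminated): {(28, m, 35), (28, r, 17), (28, r, 20), (28, r, 32), (36, n, 30), (36, n, 38), (36, n, 9)}

{(28, m, 35), (28, r, 17), (28, r, 20), (28, r, 32), (36, n, 30), (36, n, 38), (36, n, 9)}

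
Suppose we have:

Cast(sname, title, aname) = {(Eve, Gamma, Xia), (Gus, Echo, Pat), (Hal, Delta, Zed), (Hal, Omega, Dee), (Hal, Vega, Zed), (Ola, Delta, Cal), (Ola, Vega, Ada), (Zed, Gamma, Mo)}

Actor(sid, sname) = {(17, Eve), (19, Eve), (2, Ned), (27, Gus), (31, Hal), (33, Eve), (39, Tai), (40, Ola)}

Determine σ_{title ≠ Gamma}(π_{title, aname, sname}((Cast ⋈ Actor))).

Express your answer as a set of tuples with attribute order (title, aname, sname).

Joining Cast and Actor on sname yields {(Eve, Gamma, Xia, 17), (Eve, Gamma, Xia, 19), (Eve, Gamma, Xia, 33), (Gus, Echo, Pat, 27), (Hal, Delta, Zed, 31), (Hal, Omega, Dee, 31), (Hal, Vega, Zed, 31), (Ola, Delta, Cal, 40), (Ola, Vega, Ada, 40)}.
Keep only column(s) title, aname, sname (2 duplicate(s) eliminated): {(Delta, Cal, Ola), (Delta, Zed, Hal), (Echo, Pat, Gus), (Gamma, Xia, Eve), (Omega, Dee, Hal), (Vega, Ada, Ola), (Vega, Zed, Hal)}
σ[title ≠ Gamma]: keep tuples satisfying title ≠ Gamma → {(Delta, Cal, Ola), (Delta, Zed, Hal), (Echo, Pat, Gus), (Omega, Dee, Hal), (Vega, Ada, Ola), (Vega, Zed, Hal)}

{(Delta, Cal, Ola), (Delta, Zed, Hal), (Echo, Pat, Gus), (Omega, Dee, Hal), (Vega, Ada, Ola), (Vega, Zed, Hal)}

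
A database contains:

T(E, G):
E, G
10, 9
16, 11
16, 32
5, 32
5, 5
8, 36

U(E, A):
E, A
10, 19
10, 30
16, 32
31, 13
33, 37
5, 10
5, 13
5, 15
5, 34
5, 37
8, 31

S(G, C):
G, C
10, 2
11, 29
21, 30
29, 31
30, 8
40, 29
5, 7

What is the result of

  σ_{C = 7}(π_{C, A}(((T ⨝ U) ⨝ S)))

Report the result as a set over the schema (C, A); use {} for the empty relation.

{(7, 10), (7, 13), (7, 15), (7, 34), (7, 37)}

T ⋈ U (natural join on E): {(10, 9, 19), (10, 9, 30), (16, 11, 32), (16, 32, 32), (5, 32, 10), (5, 32, 13), (5, 32, 15), (5, 32, 34), (5, 32, 37), (5, 5, 10), (5, 5, 13), (5, 5, 15), (5, 5, 34), (5, 5, 37), (8, 36, 31)}
(T ⨝ U) ⋈ S (natural join on G): {(16, 11, 32, 29), (5, 5, 10, 7), (5, 5, 13, 7), (5, 5, 15, 7), (5, 5, 34, 7), (5, 5, 37, 7)}
Projecting to C, A: {(29, 32), (7, 10), (7, 13), (7, 15), (7, 34), (7, 37)}
Selection C = 7: {(7, 10), (7, 13), (7, 15), (7, 34), (7, 37)}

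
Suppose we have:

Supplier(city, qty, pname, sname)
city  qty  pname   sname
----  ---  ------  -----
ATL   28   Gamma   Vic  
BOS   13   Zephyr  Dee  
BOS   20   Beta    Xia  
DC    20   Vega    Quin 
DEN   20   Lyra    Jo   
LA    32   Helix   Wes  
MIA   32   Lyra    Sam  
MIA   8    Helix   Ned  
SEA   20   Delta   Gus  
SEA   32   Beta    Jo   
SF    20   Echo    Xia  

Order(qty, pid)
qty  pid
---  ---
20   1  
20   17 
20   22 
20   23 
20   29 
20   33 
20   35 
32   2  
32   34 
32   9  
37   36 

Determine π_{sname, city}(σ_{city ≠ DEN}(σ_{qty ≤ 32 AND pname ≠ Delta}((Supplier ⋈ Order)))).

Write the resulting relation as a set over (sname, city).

{(Jo, SEA), (Quin, DC), (Sam, MIA), (Wes, LA), (Xia, BOS), (Xia, SF)}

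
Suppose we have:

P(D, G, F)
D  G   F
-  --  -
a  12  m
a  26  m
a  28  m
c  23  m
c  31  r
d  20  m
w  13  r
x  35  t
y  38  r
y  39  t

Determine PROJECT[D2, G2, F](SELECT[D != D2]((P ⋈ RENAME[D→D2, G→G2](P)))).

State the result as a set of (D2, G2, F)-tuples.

{(a, 12, m), (a, 26, m), (a, 28, m), (c, 23, m), (c, 31, r), (d, 20, m), (w, 13, r), (x, 35, t), (y, 38, r), (y, 39, t)}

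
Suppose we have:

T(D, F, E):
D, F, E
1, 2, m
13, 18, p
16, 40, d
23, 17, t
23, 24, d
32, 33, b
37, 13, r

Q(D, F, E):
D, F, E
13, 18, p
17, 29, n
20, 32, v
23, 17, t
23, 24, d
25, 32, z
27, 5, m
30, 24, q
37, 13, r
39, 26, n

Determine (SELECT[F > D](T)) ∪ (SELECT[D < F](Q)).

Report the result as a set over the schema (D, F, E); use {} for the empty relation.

{(1, 2, m), (13, 18, p), (16, 40, d), (17, 29, n), (20, 32, v), (23, 24, d), (25, 32, z), (32, 33, b)}

Selection F > D: {(1, 2, m), (13, 18, p), (16, 40, d), (23, 24, d), (32, 33, b)}
Selection D < F: {(13, 18, p), (17, 29, n), (20, 32, v), (23, 24, d), (25, 32, z)}
Union: {(1, 2, m), (13, 18, p), (16, 40, d), (23, 24, d), (32, 33, b)} with {(13, 18, p), (17, 29, n), (20, 32, v), (23, 24, d), (25, 32, z)} → {(1, 2, m), (13, 18, p), (16, 40, d), (17, 29, n), (20, 32, v), (23, 24, d), (25, 32, z), (32, 33, b)}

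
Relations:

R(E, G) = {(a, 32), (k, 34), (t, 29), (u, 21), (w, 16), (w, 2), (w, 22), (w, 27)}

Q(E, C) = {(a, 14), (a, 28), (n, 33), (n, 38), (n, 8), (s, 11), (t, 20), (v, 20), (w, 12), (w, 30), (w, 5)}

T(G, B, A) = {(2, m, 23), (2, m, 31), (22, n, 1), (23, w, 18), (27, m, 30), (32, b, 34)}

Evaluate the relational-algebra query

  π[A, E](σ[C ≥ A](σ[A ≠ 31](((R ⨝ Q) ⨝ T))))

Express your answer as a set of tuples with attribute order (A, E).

Joining R and Q on E yields {(a, 32, 14), (a, 32, 28), (t, 29, 20), (w, 16, 12), (w, 16, 30), (w, 16, 5), (w, 2, 12), (w, 2, 30), (w, 2, 5), (w, 22, 12), (w, 22, 30), (w, 22, 5), (w, 27, 12), (w, 27, 30), (w, 27, 5)}.
Joining (R ⨝ Q) and T on G yields {(a, 32, 14, b, 34), (a, 32, 28, b, 34), (w, 2, 12, m, 23), (w, 2, 12, m, 31), (w, 2, 30, m, 23), (w, 2, 30, m, 31), (w, 2, 5, m, 23), (w, 2, 5, m, 31), (w, 22, 12, n, 1), (w, 22, 30, n, 1), (w, 22, 5, n, 1), (w, 27, 12, m, 30), (w, 27, 30, m, 30), (w, 27, 5, m, 30)}.
Apply σ_{A ≠ 31}; surviving tuples: {(a, 32, 14, b, 34), (a, 32, 28, b, 34), (w, 2, 12, m, 23), (w, 2, 30, m, 23), (w, 2, 5, m, 23), (w, 22, 12, n, 1), (w, 22, 30, n, 1), (w, 22, 5, n, 1), (w, 27, 12, m, 30), (w, 27, 30, m, 30), (w, 27, 5, m, 30)}
Apply σ_{C ≥ A}; surviving tuples: {(w, 2, 30, m, 23), (w, 22, 12, n, 1), (w, 22, 30, n, 1), (w, 22, 5, n, 1), (w, 27, 30, m, 30)}
Keep only column(s) A, E (2 duplicate(s) eliminated): {(1, w), (23, w), (30, w)}

{(1, w), (23, w), (30, w)}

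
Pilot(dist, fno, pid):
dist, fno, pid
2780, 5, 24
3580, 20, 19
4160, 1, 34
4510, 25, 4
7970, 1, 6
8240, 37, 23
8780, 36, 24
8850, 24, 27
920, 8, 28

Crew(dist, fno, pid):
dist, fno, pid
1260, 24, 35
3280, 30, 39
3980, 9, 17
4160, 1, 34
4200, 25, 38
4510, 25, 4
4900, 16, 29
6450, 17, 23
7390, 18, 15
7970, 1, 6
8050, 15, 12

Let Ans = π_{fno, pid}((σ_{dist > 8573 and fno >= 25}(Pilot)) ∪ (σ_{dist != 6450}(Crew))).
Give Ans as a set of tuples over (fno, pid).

{(1, 34), (1, 6), (15, 12), (16, 29), (18, 15), (24, 35), (25, 38), (25, 4), (30, 39), (36, 24), (9, 17)}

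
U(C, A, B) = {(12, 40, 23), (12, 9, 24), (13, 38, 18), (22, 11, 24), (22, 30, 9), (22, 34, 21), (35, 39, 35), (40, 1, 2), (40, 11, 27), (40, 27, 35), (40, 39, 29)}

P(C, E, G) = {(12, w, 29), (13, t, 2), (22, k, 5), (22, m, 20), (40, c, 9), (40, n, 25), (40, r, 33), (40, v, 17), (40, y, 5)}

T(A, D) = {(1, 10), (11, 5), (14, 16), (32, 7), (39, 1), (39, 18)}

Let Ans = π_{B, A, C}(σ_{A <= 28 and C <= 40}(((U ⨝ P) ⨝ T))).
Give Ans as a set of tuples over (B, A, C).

Natural join on C: {(12, 40, 23, w, 29), (12, 9, 24, w, 29), (13, 38, 18, t, 2), (22, 11, 24, k, 5), (22, 11, 24, m, 20), (22, 30, 9, k, 5), (22, 30, 9, m, 20), (22, 34, 21, k, 5), (22, 34, 21, m, 20), (40, 1, 2, c, 9), (40, 1, 2, n, 25), (40, 1, 2, r, 33), (40, 1, 2, v, 17), (40, 1, 2, y, 5), (40, 11, 27, c, 9), (40, 11, 27, n, 25), (40, 11, 27, r, 33), (40, 11, 27, v, 17), (40, 11, 27, y, 5), (40, 27, 35, c, 9), (40, 27, 35, n, 25), (40, 27, 35, r, 33), (40, 27, 35, v, 17), (40, 27, 35, y, 5), (40, 39, 29, c, 9), (40, 39, 29, n, 25), (40, 39, 29, r, 33), (40, 39, 29, v, 17), (40, 39, 29, y, 5)}
Natural join on A: {(22, 11, 24, k, 5, 5), (22, 11, 24, m, 20, 5), (40, 1, 2, c, 9, 10), (40, 1, 2, n, 25, 10), (40, 1, 2, r, 33, 10), (40, 1, 2, v, 17, 10), (40, 1, 2, y, 5, 10), (40, 11, 27, c, 9, 5), (40, 11, 27, n, 25, 5), (40, 11, 27, r, 33, 5), (40, 11, 27, v, 17, 5), (40, 11, 27, y, 5, 5), (40, 39, 29, c, 9, 1), (40, 39, 29, c, 9, 18), (40, 39, 29, n, 25, 1), (40, 39, 29, n, 25, 18), (40, 39, 29, r, 33, 1), (40, 39, 29, r, 33, 18), (40, 39, 29, v, 17, 1), (40, 39, 29, v, 17, 18), (40, 39, 29, y, 5, 1), (40, 39, 29, y, 5, 18)}
Selection A <= 28 and C <= 40: {(22, 11, 24, k, 5, 5), (22, 11, 24, m, 20, 5), (40, 1, 2, c, 9, 10), (40, 1, 2, n, 25, 10), (40, 1, 2, r, 33, 10), (40, 1, 2, v, 17, 10), (40, 1, 2, y, 5, 10), (40, 11, 27, c, 9, 5), (40, 11, 27, n, 25, 5), (40, 11, 27, r, 33, 5), (40, 11, 27, v, 17, 5), (40, 11, 27, y, 5, 5)}
π_{B, A, C} gives {(2, 1, 40), (24, 11, 22), (27, 11, 40)} (9 duplicate(s) eliminated).

{(2, 1, 40), (24, 11, 22), (27, 11, 40)}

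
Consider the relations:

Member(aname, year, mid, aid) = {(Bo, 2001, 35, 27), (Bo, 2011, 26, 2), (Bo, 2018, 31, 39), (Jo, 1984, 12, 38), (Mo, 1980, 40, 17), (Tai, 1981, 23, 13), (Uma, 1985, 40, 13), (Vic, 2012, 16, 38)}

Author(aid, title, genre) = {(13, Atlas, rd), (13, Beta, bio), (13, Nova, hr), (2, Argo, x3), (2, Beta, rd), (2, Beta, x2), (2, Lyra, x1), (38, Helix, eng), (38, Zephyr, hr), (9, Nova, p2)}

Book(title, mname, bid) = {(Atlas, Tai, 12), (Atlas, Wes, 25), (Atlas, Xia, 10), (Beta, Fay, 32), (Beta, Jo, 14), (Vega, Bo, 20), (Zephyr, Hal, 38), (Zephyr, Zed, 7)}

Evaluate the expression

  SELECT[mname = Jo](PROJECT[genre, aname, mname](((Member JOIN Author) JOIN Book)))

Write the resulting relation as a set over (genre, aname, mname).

{(bio, Tai, Jo), (bio, Uma, Jo), (rd, Bo, Jo), (x2, Bo, Jo)}

Joining Member and Author on aid yields {(Bo, 2011, 26, 2, Argo, x3), (Bo, 2011, 26, 2, Beta, rd), (Bo, 2011, 26, 2, Beta, x2), (Bo, 2011, 26, 2, Lyra, x1), (Jo, 1984, 12, 38, Helix, eng), (Jo, 1984, 12, 38, Zephyr, hr), (Tai, 1981, 23, 13, Atlas, rd), (Tai, 1981, 23, 13, Beta, bio), (Tai, 1981, 23, 13, Nova, hr), (Uma, 1985, 40, 13, Atlas, rd), (Uma, 1985, 40, 13, Beta, bio), (Uma, 1985, 40, 13, Nova, hr), (Vic, 2012, 16, 38, Helix, eng), (Vic, 2012, 16, 38, Zephyr, hr)}.
Joining (Member JOIN Author) and Book on title yields {(Bo, 2011, 26, 2, Beta, rd, Fay, 32), (Bo, 2011, 26, 2, Beta, rd, Jo, 14), (Bo, 2011, 26, 2, Beta, x2, Fay, 32), (Bo, 2011, 26, 2, Beta, x2, Jo, 14), (Jo, 1984, 12, 38, Zephyr, hr, Hal, 38), (Jo, 1984, 12, 38, Zephyr, hr, Zed, 7), (Tai, 1981, 23, 13, Atlas, rd, Tai, 12), (Tai, 1981, 23, 13, Atlas, rd, Wes, 25), (Tai, 1981, 23, 13, Atlas, rd, Xia, 10), (Tai, 1981, 23, 13, Beta, bio, Fay, 32), (Tai, 1981, 23, 13, Beta, bio, Jo, 14), (Uma, 1985, 40, 13, Atlas, rd, Tai, 12), (Uma, 1985, 40, 13, Atlas, rd, Wes, 25), (Uma, 1985, 40, 13, Atlas, rd, Xia, 10), (Uma, 1985, 40, 13, Beta, bio, Fay, 32), (Uma, 1985, 40, 13, Beta, bio, Jo, 14), (Vic, 2012, 16, 38, Zephyr, hr, Hal, 38), (Vic, 2012, 16, 38, Zephyr, hr, Zed, 7)}.
Projecting to genre, aname, mname: {(bio, Tai, Fay), (bio, Tai, Jo), (bio, Uma, Fay), (bio, Uma, Jo), (hr, Jo, Hal), (hr, Jo, Zed), (hr, Vic, Hal), (hr, Vic, Zed), (rd, Bo, Fay), (rd, Bo, Jo), (rd, Tai, Tai), (rd, Tai, Wes), (rd, Tai, Xia), (rd, Uma, Tai), (rd, Uma, Wes), (rd, Uma, Xia), (x2, Bo, Fay), (x2, Bo, Jo)}
σ[mname = Jo]: keep tuples satisfying mname = Jo → {(bio, Tai, Jo), (bio, Uma, Jo), (rd, Bo, Jo), (x2, Bo, Jo)}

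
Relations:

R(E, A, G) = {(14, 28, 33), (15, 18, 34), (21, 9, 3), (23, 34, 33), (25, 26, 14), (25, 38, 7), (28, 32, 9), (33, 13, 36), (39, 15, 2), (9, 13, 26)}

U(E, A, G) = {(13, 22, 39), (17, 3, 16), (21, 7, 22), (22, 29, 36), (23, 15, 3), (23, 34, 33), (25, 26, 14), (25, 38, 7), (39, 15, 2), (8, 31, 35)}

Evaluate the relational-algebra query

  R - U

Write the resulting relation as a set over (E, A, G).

{(14, 28, 33), (15, 18, 34), (21, 9, 3), (28, 32, 9), (33, 13, 36), (9, 13, 26)}

Difference: {(14, 28, 33), (15, 18, 34), (21, 9, 3), (23, 34, 33), (25, 26, 14), (25, 38, 7), (28, 32, 9), (33, 13, 36), (39, 15, 2), (9, 13, 26)} with {(13, 22, 39), (17, 3, 16), (21, 7, 22), (22, 29, 36), (23, 15, 3), (23, 34, 33), (25, 26, 14), (25, 38, 7), (39, 15, 2), (8, 31, 35)} → {(14, 28, 33), (15, 18, 34), (21, 9, 3), (28, 32, 9), (33, 13, 36), (9, 13, 26)}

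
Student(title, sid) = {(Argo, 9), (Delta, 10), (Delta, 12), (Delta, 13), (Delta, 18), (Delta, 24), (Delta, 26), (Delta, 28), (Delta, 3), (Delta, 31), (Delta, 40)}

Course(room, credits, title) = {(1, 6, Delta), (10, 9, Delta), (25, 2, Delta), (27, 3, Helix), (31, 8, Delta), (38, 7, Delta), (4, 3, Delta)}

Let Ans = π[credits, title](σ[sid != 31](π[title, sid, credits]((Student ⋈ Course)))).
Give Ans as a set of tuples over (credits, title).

{(2, Delta), (3, Delta), (6, Delta), (7, Delta), (8, Delta), (9, Delta)}

Natural join on title: {(Delta, 10, 1, 6), (Delta, 10, 10, 9), (Delta, 10, 25, 2), (Delta, 10, 31, 8), (Delta, 10, 38, 7), (Delta, 10, 4, 3), (Delta, 12, 1, 6), (Delta, 12, 10, 9), (Delta, 12, 25, 2), (Delta, 12, 31, 8), (Delta, 12, 38, 7), (Delta, 12, 4, 3), (Delta, 13, 1, 6), (Delta, 13, 10, 9), (Delta, 13, 25, 2), (Delta, 13, 31, 8), (Delta, 13, 38, 7), (Delta, 13, 4, 3), (Delta, 18, 1, 6), (Delta, 18, 10, 9), (Delta, 18, 25, 2), (Delta, 18, 31, 8), (Delta, 18, 38, 7), (Delta, 18, 4, 3), (Delta, 24, 1, 6), (Delta, 24, 10, 9), (Delta, 24, 25, 2), (Delta, 24, 31, 8), (Delta, 24, 38, 7), (Delta, 24, 4, 3), (Delta, 26, 1, 6), (Delta, 26, 10, 9), (Delta, 26, 25, 2), (Delta, 26, 31, 8), (Delta, 26, 38, 7), (Delta, 26, 4, 3), (Delta, 28, 1, 6), (Delta, 28, 10, 9), (Delta, 28, 25, 2), (Delta, 28, 31, 8), (Delta, 28, 38, 7), (Delta, 28, 4, 3), (Delta, 3, 1, 6), (Delta, 3, 10, 9), (Delta, 3, 25, 2), (Delta, 3, 31, 8), (Delta, 3, 38, 7), (Delta, 3, 4, 3), (Delta, 31, 1, 6), (Delta, 31, 10, 9), (Delta, 31, 25, 2), (Delta, 31, 31, 8), (Delta, 31, 38, 7), (Delta, 31, 4, 3), (Delta, 40, 1, 6), (Delta, 40, 10, 9), (Delta, 40, 25, 2), (Delta, 40, 31, 8), (Delta, 40, 38, 7), (Delta, 40, 4, 3)}
Projecting to title, sid, credits: {(Delta, 10, 2), (Delta, 10, 3), (Delta, 10, 6), (Delta, 10, 7), (Delta, 10, 8), (Delta, 10, 9), (Delta, 12, 2), (Delta, 12, 3), (Delta, 12, 6), (Delta, 12, 7), (Delta, 12, 8), (Delta, 12, 9), (Delta, 13, 2), (Delta, 13, 3), (Delta, 13, 6), (Delta, 13, 7), (Delta, 13, 8), (Delta, 13, 9), (Delta, 18, 2), (Delta, 18, 3), (Delta, 18, 6), (Delta, 18, 7), (Delta, 18, 8), (Delta, 18, 9), (Delta, 24, 2), (Delta, 24, 3), (Delta, 24, 6), (Delta, 24, 7), (Delta, 24, 8), (Delta, 24, 9), (Delta, 26, 2), (Delta, 26, 3), (Delta, 26, 6), (Delta, 26, 7), (Delta, 26, 8), (Delta, 26, 9), (Delta, 28, 2), (Delta, 28, 3), (Delta, 28, 6), (Delta, 28, 7), (Delta, 28, 8), (Delta, 28, 9), (Delta, 3, 2), (Delta, 3, 3), (Delta, 3, 6), (Delta, 3, 7), (Delta, 3, 8), (Delta, 3, 9), (Delta, 31, 2), (Delta, 31, 3), (Delta, 31, 6), (Delta, 31, 7), (Delta, 31, 8), (Delta, 31, 9), (Delta, 40, 2), (Delta, 40, 3), (Delta, 40, 6), (Delta, 40, 7), (Delta, 40, 8), (Delta, 40, 9)}
Apply σ_{sid != 31}; surviving tuples: {(Delta, 10, 2), (Delta, 10, 3), (Delta, 10, 6), (Delta, 10, 7), (Delta, 10, 8), (Delta, 10, 9), (Delta, 12, 2), (Delta, 12, 3), (Delta, 12, 6), (Delta, 12, 7), (Delta, 12, 8), (Delta, 12, 9), (Delta, 13, 2), (Delta, 13, 3), (Delta, 13, 6), (Delta, 13, 7), (Delta, 13, 8), (Delta, 13, 9), (Delta, 18, 2), (Delta, 18, 3), (Delta, 18, 6), (Delta, 18, 7), (Delta, 18, 8), (Delta, 18, 9), (Delta, 24, 2), (Delta, 24, 3), (Delta, 24, 6), (Delta, 24, 7), (Delta, 24, 8), (Delta, 24, 9), (Delta, 26, 2), (Delta, 26, 3), (Delta, 26, 6), (Delta, 26, 7), (Delta, 26, 8), (Delta, 26, 9), (Delta, 28, 2), (Delta, 28, 3), (Delta, 28, 6), (Delta, 28, 7), (Delta, 28, 8), (Delta, 28, 9), (Delta, 3, 2), (Delta, 3, 3), (Delta, 3, 6), (Delta, 3, 7), (Delta, 3, 8), (Delta, 3, 9), (Delta, 40, 2), (Delta, 40, 3), (Delta, 40, 6), (Delta, 40, 7), (Delta, 40, 8), (Delta, 40, 9)}
Projecting to credits, title (48 duplicate(s) eliminated): {(2, Delta), (3, Delta), (6, Delta), (7, Delta), (8, Delta), (9, Delta)}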